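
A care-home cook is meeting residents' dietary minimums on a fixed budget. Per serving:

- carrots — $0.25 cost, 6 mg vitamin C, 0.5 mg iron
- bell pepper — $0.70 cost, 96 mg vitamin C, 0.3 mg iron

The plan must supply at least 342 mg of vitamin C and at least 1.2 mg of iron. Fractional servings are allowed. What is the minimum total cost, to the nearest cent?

$2.55

carrots only: max(342/6, 1.2/0.5) = 57 servings → $14.25.
bell pepper only: max(342/96, 1.2/0.3) = 4 servings → $2.80.
carrots + bell pepper with both tight: 0.2727 servings and 3.545 servings → $2.55.
So the least-cost plan costs $2.55.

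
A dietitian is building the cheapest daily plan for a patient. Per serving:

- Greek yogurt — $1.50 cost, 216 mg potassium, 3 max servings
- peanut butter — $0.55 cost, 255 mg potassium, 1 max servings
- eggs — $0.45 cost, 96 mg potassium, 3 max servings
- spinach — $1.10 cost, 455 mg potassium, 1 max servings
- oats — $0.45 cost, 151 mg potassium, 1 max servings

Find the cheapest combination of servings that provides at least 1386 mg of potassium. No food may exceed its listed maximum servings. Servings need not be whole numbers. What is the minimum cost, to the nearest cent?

Cost per mg of potassium: peanut butter $0.0022, spinach $0.0024, oats $0.0030, eggs $0.0047, Greek yogurt $0.0069.
Take 1 serving of peanut butter: +255.0 mg potassium for $0.55 (total $0.55, still need 1131.0 mg).
Take 1 serving of spinach: +455.0 mg potassium for $1.10 (total $1.65, still need 676.0 mg).
Take 1 serving of oats: +151.0 mg potassium for $0.45 (total $2.10, still need 525.0 mg).
Take 3 servings of eggs: +288.0 mg potassium for $1.35 (total $3.45, still need 237.0 mg).
Take 1.097 servings of Greek yogurt: +237.0 mg potassium for $1.65 (total $5.10, still need 0.0 mg).
Greedy by cheapest-per-mg is optimal for a single linear constraint, so the minimum cost is $5.10.

$5.10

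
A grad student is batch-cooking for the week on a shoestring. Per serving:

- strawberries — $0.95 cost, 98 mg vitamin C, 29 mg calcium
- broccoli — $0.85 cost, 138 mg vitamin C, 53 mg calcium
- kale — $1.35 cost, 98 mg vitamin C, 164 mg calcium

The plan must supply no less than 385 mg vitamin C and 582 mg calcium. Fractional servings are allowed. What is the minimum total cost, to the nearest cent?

An LP optimum is at a vertex; with two nutrient constraints at most two foods are used. Check each candidate.
strawberries only: max(385/98, 582/29) = 20.07 servings → $19.07.
broccoli only: max(385/138, 582/53) = 10.98 servings → $9.33.
kale only: max(385/98, 582/164) = 3.929 servings → $5.30.
strawberries + broccoli: intersection lies outside the first quadrant.
strawberries + kale with both tight: 0.4614 servings and 3.467 servings → $5.12.
broccoli + kale with both tight: 0.35 servings and 3.436 servings → $4.94.
So the least-cost plan costs $4.94.

$4.94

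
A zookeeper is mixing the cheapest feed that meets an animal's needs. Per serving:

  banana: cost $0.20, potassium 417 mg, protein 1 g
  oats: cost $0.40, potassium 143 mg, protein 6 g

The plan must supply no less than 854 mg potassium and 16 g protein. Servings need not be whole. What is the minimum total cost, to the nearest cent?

With two linear requirements the optimum uses one or two foods; enumerate the corners.
banana only: max(854/417, 16/1) = 16 servings → $3.20.
oats only: max(854/143, 16/6) = 5.972 servings → $2.39.
banana + oats with both tight: 1.202 servings and 2.466 servings → $1.23.
Cheapest feasible corner: $1.23.

$1.23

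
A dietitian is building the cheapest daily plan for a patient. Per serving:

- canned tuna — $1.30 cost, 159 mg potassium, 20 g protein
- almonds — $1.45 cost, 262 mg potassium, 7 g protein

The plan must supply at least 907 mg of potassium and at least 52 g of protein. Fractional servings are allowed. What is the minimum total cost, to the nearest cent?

The cheapest plan sits at a corner of the feasible region — with two constraints it uses at most two foods.
canned tuna only: max(907/159, 52/20) = 5.704 servings → $7.42.
almonds only: max(907/262, 52/7) = 7.429 servings → $10.77.
canned tuna + almonds with both tight: 1.763 servings and 2.392 servings → $5.76.
Cheapest feasible corner: $5.76.

$5.76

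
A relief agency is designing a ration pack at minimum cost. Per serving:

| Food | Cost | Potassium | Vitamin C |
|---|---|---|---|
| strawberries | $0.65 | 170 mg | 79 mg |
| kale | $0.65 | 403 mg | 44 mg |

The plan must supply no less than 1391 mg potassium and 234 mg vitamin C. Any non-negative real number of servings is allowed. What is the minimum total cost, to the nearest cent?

$2.75

Minimising a linear cost over {potassium ≥ 1391, vitamin C ≥ 234, servings ≥ 0} — the optimum is at a vertex, using one or two foods.
strawberries only: max(1391/170, 234/79) = 8.182 servings → $5.32.
kale only: max(1391/403, 234/44) = 5.318 servings → $3.46.
strawberries + kale with both tight: 1.359 servings and 2.878 servings → $2.75.
Cheapest feasible corner: $2.75.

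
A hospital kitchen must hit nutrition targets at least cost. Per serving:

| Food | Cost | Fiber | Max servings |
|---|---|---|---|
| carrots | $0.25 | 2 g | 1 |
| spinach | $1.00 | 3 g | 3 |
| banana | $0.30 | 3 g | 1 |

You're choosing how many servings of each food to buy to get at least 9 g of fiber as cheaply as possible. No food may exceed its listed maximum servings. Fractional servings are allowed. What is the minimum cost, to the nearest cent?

Cost per g of fiber: banana $0.1000, carrots $0.1250, spinach $0.3333.
Take 1 serving of banana: +3.0 g fiber for $0.30 (total $0.30, still need 6.0 g).
Take 1 serving of carrots: +2.0 g fiber for $0.25 (total $0.55, still need 4.0 g).
Take 1.333 servings of spinach: +4.0 g fiber for $1.33 (total $1.88, still need 0.0 g).
Filling from the cheapest source first is optimal under one linear minimum: $1.88.

$1.88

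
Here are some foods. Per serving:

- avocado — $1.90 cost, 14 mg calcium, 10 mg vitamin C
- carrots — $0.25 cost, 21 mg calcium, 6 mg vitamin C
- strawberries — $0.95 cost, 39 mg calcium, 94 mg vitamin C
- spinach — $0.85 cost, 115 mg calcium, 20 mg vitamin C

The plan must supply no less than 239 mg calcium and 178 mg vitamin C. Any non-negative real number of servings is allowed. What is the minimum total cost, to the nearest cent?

A basic optimal solution has at most two foods positive. Try each food alone and each pair with both targets met exactly.
avocado only: max(239/14, 178/10) = 17.8 servings → $33.82.
carrots only: max(239/21, 178/6) = 29.67 servings → $7.42.
strawberries only: max(239/39, 178/94) = 6.128 servings → $5.82.
spinach only: max(239/115, 178/20) = 8.9 servings → $7.57.
avocado + carrots: intersection lies outside the first quadrant.
avocado + strawberries with both tight: 16.76 servings and 0.1102 servings → $31.96.
avocado + spinach: intersection lies outside the first quadrant.
carrots + strawberries with both tight: 8.922 servings and 1.324 servings → $3.49.
carrots + spinach with both targets exact would need a negative amount; discard.
strawberries + spinach with both tight: 1.564 servings and 1.548 servings → $2.80.
The minimum over all feasible corners is $2.80.

$2.80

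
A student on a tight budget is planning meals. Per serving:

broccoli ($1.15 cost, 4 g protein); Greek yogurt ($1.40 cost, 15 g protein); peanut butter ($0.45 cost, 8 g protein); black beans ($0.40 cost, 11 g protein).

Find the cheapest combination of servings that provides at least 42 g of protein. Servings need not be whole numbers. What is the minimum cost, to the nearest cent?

Cost per g of protein: black beans $0.0364, peanut butter $0.0563, Greek yogurt $0.0933, broccoli $0.2875.
With no serving limits, use only black beans: 42 g / 11 g = 3.818 servings × $0.40 = $1.53.

$1.53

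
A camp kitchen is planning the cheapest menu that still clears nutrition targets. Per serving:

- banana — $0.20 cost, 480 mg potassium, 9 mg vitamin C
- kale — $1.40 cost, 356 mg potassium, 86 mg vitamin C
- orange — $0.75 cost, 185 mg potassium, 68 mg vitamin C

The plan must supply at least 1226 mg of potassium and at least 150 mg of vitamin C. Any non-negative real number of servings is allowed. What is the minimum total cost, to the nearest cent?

$1.84

At the optimum either one food covers both requirements or two foods hit both targets exactly; no other combination can be cheaper.
banana only: max(1226/480, 150/9) = 16.67 servings → $3.33.
kale only: max(1226/356, 150/86) = 3.444 servings → $4.82.
orange only: max(1226/185, 150/68) = 6.627 servings → $4.97.
banana + kale with both tight: 1.367 servings and 1.601 servings → $2.51.
banana + orange with both tight: 1.796 servings and 1.968 servings → $1.84.
kale + orange: intersection lies outside the first quadrant.
Cheapest feasible corner: $1.84.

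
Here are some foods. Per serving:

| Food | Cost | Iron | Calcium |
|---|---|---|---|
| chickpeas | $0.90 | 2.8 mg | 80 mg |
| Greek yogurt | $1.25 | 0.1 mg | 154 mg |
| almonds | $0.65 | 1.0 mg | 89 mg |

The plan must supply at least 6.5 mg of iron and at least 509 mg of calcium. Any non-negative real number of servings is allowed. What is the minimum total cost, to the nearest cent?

$3.85

A basic optimal solution has at most two foods positive. Try each food alone and each pair with both targets met exactly.
chickpeas only: max(6.5/2.8, 509/80) = 6.362 servings → $5.73.
Greek yogurt only: max(6.5/0.1, 509/154) = 65 servings → $81.25.
almonds only: max(6.5/1.0, 509/89) = 6.5 servings → $4.22.
chickpeas + Greek yogurt with both tight: 2.245 servings and 2.139 servings → $4.69.
chickpeas + almonds with both tight: 0.4108 servings and 5.35 servings → $3.85.
Greek yogurt + almonds with both targets exact would need a negative amount; discard.
The minimum over all feasible corners is $3.85.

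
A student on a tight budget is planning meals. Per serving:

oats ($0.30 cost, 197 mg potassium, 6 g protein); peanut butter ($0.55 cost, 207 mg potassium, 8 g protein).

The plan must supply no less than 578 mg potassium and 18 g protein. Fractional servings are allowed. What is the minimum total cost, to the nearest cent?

An LP optimum is at a vertex; with two nutrient constraints at most two foods are used. Check each candidate.
oats only: max(578/197, 18/6) = 3 servings → $0.90.
peanut butter only: max(578/207, 18/8) = 2.792 servings → $1.54.
oats + peanut butter with both tight: 2.689 servings and 0.2335 servings → $0.94.
So the least-cost plan costs $0.90.

$0.90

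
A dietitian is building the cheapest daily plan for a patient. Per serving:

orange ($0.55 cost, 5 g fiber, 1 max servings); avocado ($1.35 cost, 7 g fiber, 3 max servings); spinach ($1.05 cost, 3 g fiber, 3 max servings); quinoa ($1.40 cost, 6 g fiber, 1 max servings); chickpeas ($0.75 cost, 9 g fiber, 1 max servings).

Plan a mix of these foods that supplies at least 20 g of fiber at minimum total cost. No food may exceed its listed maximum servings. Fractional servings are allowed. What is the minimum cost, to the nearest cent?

Cost per g of fiber: chickpeas $0.0833, orange $0.1100, avocado $0.1929, quinoa $0.2333, spinach $0.3500.
Take 1 serving of chickpeas: +9.0 g fiber for $0.75 (total $0.75, still need 11.0 g).
Take 1 serving of orange: +5.0 g fiber for $0.55 (total $1.30, still need 6.0 g).
Take 0.8571 servings of avocado: +6.0 g fiber for $1.16 (total $2.46, still need 0.0 g).
Filling from the cheapest source first is optimal under one linear minimum: $2.46.

$2.46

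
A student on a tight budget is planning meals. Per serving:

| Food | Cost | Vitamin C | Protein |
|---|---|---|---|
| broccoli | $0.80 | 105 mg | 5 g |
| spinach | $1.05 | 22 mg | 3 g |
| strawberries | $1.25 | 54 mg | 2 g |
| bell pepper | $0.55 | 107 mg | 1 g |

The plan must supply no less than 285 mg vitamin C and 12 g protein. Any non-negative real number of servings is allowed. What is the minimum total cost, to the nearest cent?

$2.07

Compare the cost at each extreme point of the feasible region.
broccoli only: max(285/105, 12/5) = 2.714 servings → $2.17.
spinach only: max(285/22, 12/3) = 12.95 servings → $13.60.
strawberries only: max(285/54, 12/2) = 6 servings → $7.50.
bell pepper only: max(285/107, 12/1) = 12 servings → $6.60.
broccoli + spinach with both targets exact would need a negative amount; discard.
broccoli + strawberries with both tight: 1.3 servings and 2.75 servings → $4.48.
broccoli + bell pepper with both tight: 2.323 servings and 0.3837 servings → $2.07.
spinach + strawberries with both tight: 0.661 servings and 5.008 servings → $6.95.
spinach + bell pepper with both tight: 3.341 servings and 1.977 servings → $4.60.
strawberries + bell pepper with both targets exact would need a negative amount; discard.
So the least-cost plan costs $2.07.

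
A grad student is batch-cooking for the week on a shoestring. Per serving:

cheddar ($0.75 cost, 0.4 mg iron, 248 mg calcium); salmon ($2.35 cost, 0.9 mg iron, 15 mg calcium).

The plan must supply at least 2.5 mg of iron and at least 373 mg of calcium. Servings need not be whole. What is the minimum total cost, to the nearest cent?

$4.69

An LP optimum is at a vertex; with two nutrient constraints at most two foods are used. Check each candidate.
cheddar only: max(2.5/0.4, 373/248) = 6.25 servings → $4.69.
salmon only: max(2.5/0.9, 373/15) = 24.87 servings → $58.44.
cheddar + salmon with both tight: 1.373 servings and 2.168 servings → $6.12.
So the least-cost plan costs $4.69.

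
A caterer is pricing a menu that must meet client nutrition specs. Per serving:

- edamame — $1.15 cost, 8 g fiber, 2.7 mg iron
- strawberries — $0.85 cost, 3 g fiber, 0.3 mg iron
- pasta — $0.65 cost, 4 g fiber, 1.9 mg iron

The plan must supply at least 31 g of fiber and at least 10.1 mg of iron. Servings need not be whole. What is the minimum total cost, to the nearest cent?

$4.46

This is a tiny linear program; its minimum lies at a vertex of the feasible set. List the vertices and price them.
edamame only: max(31/8, 10.1/2.7) = 3.875 servings → $4.46.
strawberries only: max(31/3, 10.1/0.3) = 33.67 servings → $28.62.
pasta only: max(31/4, 10.1/1.9) = 7.75 servings → $5.04.
edamame + strawberries with both tight: 3.684 servings and 0.5088 servings → $4.67.
edamame + pasta: intersection lies outside the first quadrant.
strawberries + pasta with both tight: 4.111 servings and 4.667 servings → $6.53.
The minimum over all feasible corners is $4.46.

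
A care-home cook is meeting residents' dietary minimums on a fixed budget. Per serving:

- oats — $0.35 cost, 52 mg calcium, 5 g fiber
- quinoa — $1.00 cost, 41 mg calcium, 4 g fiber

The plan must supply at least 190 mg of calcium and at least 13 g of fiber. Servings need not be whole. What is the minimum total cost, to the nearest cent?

$1.28

An LP optimum is at a vertex; with two nutrient constraints at most two foods are used. Check each candidate.
oats only: max(190/52, 13/5) = 3.654 servings → $1.28.
quinoa only: max(190/41, 13/4) = 4.634 servings → $4.63.
oats + quinoa with both targets exact would need a negative amount; discard.
The minimum over all feasible corners is $1.28.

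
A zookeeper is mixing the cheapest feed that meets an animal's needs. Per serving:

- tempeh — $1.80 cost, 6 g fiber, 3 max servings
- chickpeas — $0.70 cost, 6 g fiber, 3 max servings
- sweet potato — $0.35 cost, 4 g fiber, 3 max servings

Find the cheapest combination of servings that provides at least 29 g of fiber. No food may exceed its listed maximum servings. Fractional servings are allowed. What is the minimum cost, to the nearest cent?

Cost per g of fiber: sweet potato $0.0875, chickpeas $0.1167, tempeh $0.3000.
Take 3 servings of sweet potato: +12.0 g fiber for $1.05 (total $1.05, still need 17.0 g).
Take 2.833 servings of chickpeas: +17.0 g fiber for $1.98 (total $3.03, still need 0.0 g).
Filling from the cheapest source first is optimal under one linear minimum: $3.03.

$3.03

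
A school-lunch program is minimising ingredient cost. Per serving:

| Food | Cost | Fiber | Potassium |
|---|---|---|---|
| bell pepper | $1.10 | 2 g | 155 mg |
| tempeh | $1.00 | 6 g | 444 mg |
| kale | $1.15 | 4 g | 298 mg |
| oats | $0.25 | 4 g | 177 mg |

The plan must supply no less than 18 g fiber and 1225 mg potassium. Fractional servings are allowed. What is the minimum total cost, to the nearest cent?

$1.73

At the optimum either one food covers both requirements or two foods hit both targets exactly; no other combination can be cheaper.
bell pepper only: max(18/2, 1225/155) = 9 servings → $9.90.
tempeh only: max(18/6, 1225/444) = 3 servings → $3.00.
kale only: max(18/4, 1225/298) = 4.5 servings → $5.17.
oats only: max(18/4, 1225/177) = 6.921 servings → $1.73.
bell pepper + tempeh: the both-tight solution has a negative serving — not a feasible corner.
bell pepper + kale: intersection lies outside the first quadrant.
bell pepper + oats with both tight: 6.444 servings and 1.278 servings → $7.41.
tempeh + kale with both targets exact would need a negative amount; discard.
tempeh + oats with both tight: 2.401 servings and 0.8992 servings → $2.63.
kale + oats with both tight: 3.541 servings and 0.9587 servings → $4.31.
Cheapest feasible corner: $1.73.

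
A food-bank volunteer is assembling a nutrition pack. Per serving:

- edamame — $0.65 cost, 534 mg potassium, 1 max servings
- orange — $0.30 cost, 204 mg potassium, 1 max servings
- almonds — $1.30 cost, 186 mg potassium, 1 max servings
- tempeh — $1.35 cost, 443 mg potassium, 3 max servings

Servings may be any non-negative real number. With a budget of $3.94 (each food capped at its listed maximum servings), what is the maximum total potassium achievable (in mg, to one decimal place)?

1719.2 mg

Potassium per dollar: edamame 821.5, orange 680, tempeh 328.1, almonds 143.1.
Take 1 serving of edamame: spends $0.65, +534.0 mg potassium (running total 534.0 mg).
Take 1 serving of orange: spends $0.30, +204.0 mg potassium (running total 738.0 mg).
Take 2.215 servings of tempeh: spends $2.99, +981.2 mg potassium (running total 1719.2 mg).
Filling greedily by potassium-per-dollar is optimal for one linear limit, giving 1719.2 mg.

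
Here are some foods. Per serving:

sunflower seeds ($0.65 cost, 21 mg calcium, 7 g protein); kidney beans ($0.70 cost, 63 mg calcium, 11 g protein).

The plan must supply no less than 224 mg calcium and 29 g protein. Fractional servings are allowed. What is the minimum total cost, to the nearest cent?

The cheapest plan sits at a corner of the feasible region — with two constraints it uses at most two foods.
sunflower seeds only: max(224/21, 29/7) = 10.67 servings → $6.93.
kidney beans only: max(224/63, 29/11) = 3.556 servings → $2.49.
sunflower seeds + kidney beans with both targets exact would need a negative amount; discard.
The minimum over all feasible corners is $2.49.

$2.49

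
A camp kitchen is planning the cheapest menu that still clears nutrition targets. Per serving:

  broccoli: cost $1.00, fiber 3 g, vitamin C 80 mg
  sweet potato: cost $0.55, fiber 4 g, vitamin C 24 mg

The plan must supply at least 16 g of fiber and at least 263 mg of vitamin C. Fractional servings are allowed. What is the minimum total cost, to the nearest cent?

$3.78

broccoli only: max(16/3, 263/80) = 5.333 servings → $5.33.
sweet potato only: max(16/4, 263/24) = 10.96 servings → $6.03.
broccoli + sweet potato with both tight: 2.694 servings and 1.98 servings → $3.78.
So the least-cost plan costs $3.78.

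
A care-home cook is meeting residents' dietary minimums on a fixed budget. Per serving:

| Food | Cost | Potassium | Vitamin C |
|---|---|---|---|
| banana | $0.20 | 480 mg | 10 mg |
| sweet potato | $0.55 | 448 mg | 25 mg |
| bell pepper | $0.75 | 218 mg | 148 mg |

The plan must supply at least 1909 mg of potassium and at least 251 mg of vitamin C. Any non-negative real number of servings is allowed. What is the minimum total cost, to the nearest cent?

Compare the cost at each extreme point of the feasible region.
banana only: max(1909/480, 251/10) = 25.1 servings → $5.02.
sweet potato only: max(1909/448, 251/25) = 10.04 servings → $5.52.
bell pepper only: max(1909/218, 251/148) = 8.757 servings → $6.57.
banana + sweet potato: intersection lies outside the first quadrant.
banana + bell pepper with both tight: 3.308 servings and 1.472 servings → $1.77.
sweet potato + bell pepper with both tight: 3.744 servings and 1.064 servings → $2.86.
The minimum over all feasible corners is $1.77.

$1.77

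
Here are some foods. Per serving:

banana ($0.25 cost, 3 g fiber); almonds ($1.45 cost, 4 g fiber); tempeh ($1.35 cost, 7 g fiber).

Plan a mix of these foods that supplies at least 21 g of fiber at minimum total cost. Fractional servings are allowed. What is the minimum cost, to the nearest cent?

$1.75

Cost per g of fiber: banana $0.0833, tempeh $0.1929, almonds $0.3625.
With no serving limits, use only banana: 21 g / 3 g = 7 servings × $0.25 = $1.75.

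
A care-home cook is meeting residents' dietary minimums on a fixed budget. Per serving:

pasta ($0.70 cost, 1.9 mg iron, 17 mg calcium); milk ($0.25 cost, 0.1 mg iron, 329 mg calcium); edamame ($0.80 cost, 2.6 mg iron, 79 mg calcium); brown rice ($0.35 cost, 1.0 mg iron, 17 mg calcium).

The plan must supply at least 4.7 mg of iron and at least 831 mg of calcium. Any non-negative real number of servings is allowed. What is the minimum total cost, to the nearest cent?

$1.91

At the optimum either one food covers both requirements or two foods hit both targets exactly; no other combination can be cheaper.
pasta only: max(4.7/1.9, 831/17) = 48.88 servings → $34.22.
milk only: max(4.7/0.1, 831/329) = 47 servings → $11.75.
edamame only: max(4.7/2.6, 831/79) = 10.52 servings → $8.42.
brown rice only: max(4.7/1.0, 831/17) = 48.88 servings → $17.11.
pasta + milk with both tight: 2.347 servings and 2.405 servings → $2.24.
pasta + edamame: the both-tight solution has a negative serving — not a feasible corner.
pasta + brown rice with both targets exact would need a negative amount; discard.
milk + edamame with both tight: 2.111 servings and 1.726 servings → $1.91.
milk + brown rice with both tight: 2.295 servings and 4.471 servings → $2.14.
edamame + brown rice with both targets exact would need a negative amount; discard.
Cheapest feasible corner: $1.91.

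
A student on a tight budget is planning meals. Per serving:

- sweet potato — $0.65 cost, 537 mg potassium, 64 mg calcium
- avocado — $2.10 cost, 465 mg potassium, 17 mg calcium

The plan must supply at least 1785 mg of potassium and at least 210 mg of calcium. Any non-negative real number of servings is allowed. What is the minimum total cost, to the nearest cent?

$2.16

For a min-cost LP with two ≥-constraints, a basic feasible solution has at most two positive variables.
sweet potato only: max(1785/537, 210/64) = 3.324 servings → $2.16.
avocado only: max(1785/465, 210/17) = 12.35 servings → $25.94.
sweet potato + avocado with both tight: 3.262 servings and 0.07125 servings → $2.27.
So the least-cost plan costs $2.16.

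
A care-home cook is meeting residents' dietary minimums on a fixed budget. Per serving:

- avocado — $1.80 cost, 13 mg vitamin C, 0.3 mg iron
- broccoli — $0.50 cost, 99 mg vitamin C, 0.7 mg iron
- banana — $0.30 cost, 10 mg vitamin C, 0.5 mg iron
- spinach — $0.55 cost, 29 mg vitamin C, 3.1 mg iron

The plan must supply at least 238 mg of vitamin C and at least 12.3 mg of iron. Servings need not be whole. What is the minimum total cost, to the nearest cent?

$2.68

An LP optimum is at a vertex; with two nutrient constraints at most two foods are used. Check each candidate.
avocado only: max(238/13, 12.3/0.3) = 41 servings → $73.80.
broccoli only: max(238/99, 12.3/0.7) = 17.57 servings → $8.79.
banana only: max(238/10, 12.3/0.5) = 24.6 servings → $7.38.
spinach only: max(238/29, 12.3/3.1) = 8.207 servings → $4.51.
avocado + broccoli: intersection lies outside the first quadrant.
avocado + banana with both targets exact would need a negative amount; discard.
avocado + spinach with both tight: 12.06 servings and 2.801 servings → $23.25.
broccoli + banana: the both-tight solution has a negative serving — not a feasible corner.
broccoli + spinach with both tight: 1.33 servings and 3.667 servings → $2.68.
banana + spinach with both tight: 23.1 servings and 0.2424 servings → $7.06.
The minimum over all feasible corners is $2.68.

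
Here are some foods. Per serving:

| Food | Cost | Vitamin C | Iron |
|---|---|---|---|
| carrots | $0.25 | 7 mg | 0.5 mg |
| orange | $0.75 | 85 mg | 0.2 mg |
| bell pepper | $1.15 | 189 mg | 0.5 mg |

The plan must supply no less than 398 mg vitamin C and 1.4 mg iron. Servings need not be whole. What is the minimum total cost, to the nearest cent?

Two binding constraints pin down two serving amounts, so the optimal mix uses at most two foods. The candidates are each food alone (scaled to the tighter of vitamin C/iron) and each pair with both constraints tight.
carrots only: max(398/7, 1.4/0.5) = 56.86 servings → $14.21.
orange only: max(398/85, 1.4/0.2) = 7 servings → $5.25.
bell pepper only: max(398/189, 1.4/0.5) = 2.8 servings → $3.22.
carrots + orange with both tight: 0.9586 servings and 4.603 servings → $3.69.
carrots + bell pepper with both tight: 0.7209 servings and 2.079 servings → $2.57.
orange + bell pepper: intersection lies outside the first quadrant.
Cheapest feasible corner: $2.57.

$2.57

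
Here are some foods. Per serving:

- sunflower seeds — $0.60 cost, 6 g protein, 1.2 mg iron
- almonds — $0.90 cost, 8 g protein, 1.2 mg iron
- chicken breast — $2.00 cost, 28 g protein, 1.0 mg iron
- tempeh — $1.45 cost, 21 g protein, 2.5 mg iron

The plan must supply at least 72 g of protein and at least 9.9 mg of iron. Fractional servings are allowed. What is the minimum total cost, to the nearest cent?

A basic optimal solution has at most two foods positive. Try each food alone and each pair with both targets met exactly.
sunflower seeds only: max(72/6, 9.9/1.2) = 12 servings → $7.20.
almonds only: max(72/8, 9.9/1.2) = 9 servings → $8.10.
chicken breast only: max(72/28, 9.9/1.0) = 9.9 servings → $19.80.
tempeh only: max(72/21, 9.9/2.5) = 3.96 servings → $5.74.
sunflower seeds + almonds: intersection lies outside the first quadrant.
sunflower seeds + chicken breast with both tight: 7.435 servings and 0.9783 servings → $6.42.
sunflower seeds + tempeh with both tight: 2.735 servings and 2.647 servings → $5.48.
almonds + chicken breast with both tight: 8.016 servings and 0.2812 servings → $7.78.
almonds + tempeh with both tight: 5.365 servings and 1.385 servings → $6.84.
chicken breast + tempeh: the both-tight solution has a negative serving — not a feasible corner.
The minimum over all feasible corners is $5.48.

$5.48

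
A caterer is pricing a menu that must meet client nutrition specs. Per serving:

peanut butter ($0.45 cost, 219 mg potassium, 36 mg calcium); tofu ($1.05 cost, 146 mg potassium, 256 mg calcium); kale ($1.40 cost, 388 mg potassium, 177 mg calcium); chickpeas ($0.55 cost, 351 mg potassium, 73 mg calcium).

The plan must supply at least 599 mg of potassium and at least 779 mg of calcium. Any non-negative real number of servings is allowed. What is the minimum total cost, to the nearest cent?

With two linear requirements the optimum uses one or two foods; enumerate the corners.
peanut butter only: max(599/219, 779/36) = 21.64 servings → $9.74.
tofu only: max(599/146, 779/256) = 4.103 servings → $4.31.
kale only: max(599/388, 779/177) = 4.401 servings → $6.16.
chickpeas only: max(599/351, 779/73) = 10.67 servings → $5.87.
peanut butter + tofu with both tight: 0.7796 servings and 2.933 servings → $3.43.
peanut butter + kale: intersection lies outside the first quadrant.
peanut butter + chickpeas: intersection lies outside the first quadrant.
tofu + kale with both tight: 2.67 servings and 0.539 servings → $3.56.
tofu + chickpeas with both tight: 2.9 servings and 0.5001 servings → $3.32.
kale + chickpeas with both targets exact would need a negative amount; discard.
So the least-cost plan costs $3.32.

$3.32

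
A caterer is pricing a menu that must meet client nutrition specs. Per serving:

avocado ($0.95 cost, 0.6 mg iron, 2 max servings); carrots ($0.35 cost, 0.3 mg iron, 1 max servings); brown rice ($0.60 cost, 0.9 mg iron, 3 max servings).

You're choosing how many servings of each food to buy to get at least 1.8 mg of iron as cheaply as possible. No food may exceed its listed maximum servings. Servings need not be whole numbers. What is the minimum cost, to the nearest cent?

$1.20

Cost per mg of iron: brown rice $0.6667, carrots $1.1667, avocado $1.5833.
Take 2 servings of brown rice: +1.8 mg iron for $1.20 (total $1.20, still need 0.0 mg).
Filling from the cheapest source first is optimal under one linear minimum: $1.20.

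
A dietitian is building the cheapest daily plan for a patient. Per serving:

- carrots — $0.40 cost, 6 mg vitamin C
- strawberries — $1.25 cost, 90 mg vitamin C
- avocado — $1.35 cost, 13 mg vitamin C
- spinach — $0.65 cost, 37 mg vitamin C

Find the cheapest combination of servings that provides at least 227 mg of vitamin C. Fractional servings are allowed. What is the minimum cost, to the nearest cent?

Cost per mg of vitamin C: strawberries $0.0139, spinach $0.0176, carrots $0.0667, avocado $0.1038.
With no serving limits, use only strawberries: 227 mg / 90 mg = 2.522 servings × $1.25 = $3.15.

$3.15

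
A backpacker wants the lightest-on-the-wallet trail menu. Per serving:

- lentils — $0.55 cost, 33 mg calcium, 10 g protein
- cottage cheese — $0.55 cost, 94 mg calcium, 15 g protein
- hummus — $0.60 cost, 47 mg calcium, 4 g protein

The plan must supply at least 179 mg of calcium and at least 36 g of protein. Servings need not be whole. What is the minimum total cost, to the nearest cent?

$1.32

The cheapest plan sits at a corner of the feasible region — with two constraints it uses at most two foods.
lentils only: max(179/33, 36/10) = 5.424 servings → $2.98.
cottage cheese only: max(179/94, 36/15) = 2.4 servings → $1.32.
hummus only: max(179/47, 36/4) = 9 servings → $5.40.
lentils + cottage cheese with both tight: 1.571 servings and 1.353 servings → $1.61.
lentils + hummus with both tight: 2.888 servings and 1.781 servings → $2.66.
cottage cheese + hummus: the both-tight solution has a negative serving — not a feasible corner.
Cheapest feasible corner: $1.32.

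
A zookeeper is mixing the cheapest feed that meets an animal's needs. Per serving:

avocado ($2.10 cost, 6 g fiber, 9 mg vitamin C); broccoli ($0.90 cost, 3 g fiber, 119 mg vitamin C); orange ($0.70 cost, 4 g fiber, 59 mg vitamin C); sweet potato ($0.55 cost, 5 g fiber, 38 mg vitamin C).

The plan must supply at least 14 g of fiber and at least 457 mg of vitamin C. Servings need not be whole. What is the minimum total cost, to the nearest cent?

$3.62

Compare the cost at each extreme point of the feasible region.
avocado only: max(14/6, 457/9) = 50.78 servings → $106.63.
broccoli only: max(14/3, 457/119) = 4.667 servings → $4.20.
orange only: max(14/4, 457/59) = 7.746 servings → $5.42.
sweet potato only: max(14/5, 457/38) = 12.03 servings → $6.61.
avocado + broccoli with both tight: 0.4294 servings and 3.808 servings → $4.33.
avocado + orange: intersection lies outside the first quadrant.
avocado + sweet potato with both targets exact would need a negative amount; discard.
broccoli + orange with both tight: 3.351 servings and 0.9866 servings → $3.71.
broccoli + sweet potato with both tight: 3.644 servings and 0.6133 servings → $3.62.
orange + sweet potato: intersection lies outside the first quadrant.
So the least-cost plan costs $3.62.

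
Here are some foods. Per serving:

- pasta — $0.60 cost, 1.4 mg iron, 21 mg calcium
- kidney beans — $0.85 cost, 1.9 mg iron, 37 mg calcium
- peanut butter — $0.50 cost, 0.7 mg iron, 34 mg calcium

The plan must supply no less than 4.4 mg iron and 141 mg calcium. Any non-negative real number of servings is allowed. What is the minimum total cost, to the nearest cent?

Check every corner: each single food scaled to meet both minima, and each pair solved so both constraints bind.
pasta only: max(4.4/1.4, 141/21) = 6.714 servings → $4.03.
kidney beans only: max(4.4/1.9, 141/37) = 3.811 servings → $3.24.
peanut butter only: max(4.4/0.7, 141/34) = 6.286 servings → $3.14.
pasta + kidney beans: the both-tight solution has a negative serving — not a feasible corner.
pasta + peanut butter with both tight: 1.547 servings and 3.191 servings → $2.52.
kidney beans + peanut butter with both tight: 1.315 servings and 2.716 servings → $2.48.
So the least-cost plan costs $2.48.

$2.48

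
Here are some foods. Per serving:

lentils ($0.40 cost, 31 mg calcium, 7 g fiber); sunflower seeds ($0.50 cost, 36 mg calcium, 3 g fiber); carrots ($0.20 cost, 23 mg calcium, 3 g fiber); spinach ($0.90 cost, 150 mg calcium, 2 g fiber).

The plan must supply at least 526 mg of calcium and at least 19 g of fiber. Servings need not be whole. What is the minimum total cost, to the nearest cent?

$3.43

An LP optimum is at a vertex; with two nutrient constraints at most two foods are used. Check each candidate.
lentils only: max(526/31, 19/7) = 16.97 servings → $6.79.
sunflower seeds only: max(526/36, 19/3) = 14.61 servings → $7.31.
carrots only: max(526/23, 19/3) = 22.87 servings → $4.57.
spinach only: max(526/150, 19/2) = 9.5 servings → $8.55.
lentils + sunflower seeds with both targets exact would need a negative amount; discard.
lentils + carrots with both targets exact would need a negative amount; discard.
lentils + spinach with both tight: 1.82 servings and 3.131 servings → $3.55.
sunflower seeds + carrots: the both-tight solution has a negative serving — not a feasible corner.
sunflower seeds + spinach with both tight: 4.757 servings and 2.365 servings → $4.51.
carrots + spinach with both tight: 4.45 servings and 2.824 servings → $3.43.
So the least-cost plan costs $3.43.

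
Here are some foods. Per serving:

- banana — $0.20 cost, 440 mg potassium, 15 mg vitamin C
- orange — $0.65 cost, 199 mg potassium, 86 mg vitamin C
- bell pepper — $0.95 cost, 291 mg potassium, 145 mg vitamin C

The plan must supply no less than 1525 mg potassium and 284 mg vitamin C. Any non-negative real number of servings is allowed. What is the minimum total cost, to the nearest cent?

banana only: max(1525/440, 284/15) = 18.93 servings → $3.79.
orange only: max(1525/199, 284/86) = 7.663 servings → $4.98.
bell pepper only: max(1525/291, 284/145) = 5.241 servings → $4.98.
banana + orange with both tight: 2.141 servings and 2.929 servings → $2.33.
banana + bell pepper with both tight: 2.33 servings and 1.718 servings → $2.10.
orange + bell pepper with both targets exact would need a negative amount; discard.
Cheapest feasible corner: $2.10.

$2.10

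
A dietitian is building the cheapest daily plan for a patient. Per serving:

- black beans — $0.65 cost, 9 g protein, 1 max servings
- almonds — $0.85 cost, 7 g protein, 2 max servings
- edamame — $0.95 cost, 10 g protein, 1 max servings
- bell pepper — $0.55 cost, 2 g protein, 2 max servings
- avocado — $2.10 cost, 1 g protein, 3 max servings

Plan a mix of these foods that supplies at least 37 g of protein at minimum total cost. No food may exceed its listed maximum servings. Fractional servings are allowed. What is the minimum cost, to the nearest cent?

Cost per g of protein: black beans $0.0722, edamame $0.0950, almonds $0.1214, bell pepper $0.2750, avocado $2.1000.
Take 1 serving of black beans: +9.0 g protein for $0.65 (total $0.65, still need 28.0 g).
Take 1 serving of edamame: +10.0 g protein for $0.95 (total $1.60, still need 18.0 g).
Take 2 servings of almonds: +14.0 g protein for $1.70 (total $3.30, still need 4.0 g).
Take 2 servings of bell pepper: +4.0 g protein for $1.10 (total $4.40, still need 0.0 g).
Greedy by cheapest-per-g is optimal for a single linear constraint, so the minimum cost is $4.40.

$4.40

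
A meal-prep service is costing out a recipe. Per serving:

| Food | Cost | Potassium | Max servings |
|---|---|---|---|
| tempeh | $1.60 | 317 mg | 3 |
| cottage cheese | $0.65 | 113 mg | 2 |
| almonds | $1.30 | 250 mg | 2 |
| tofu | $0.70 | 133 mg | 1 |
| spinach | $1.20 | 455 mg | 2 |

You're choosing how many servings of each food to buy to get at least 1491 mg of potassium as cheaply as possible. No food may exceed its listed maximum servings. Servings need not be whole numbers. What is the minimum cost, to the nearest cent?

Cost per mg of potassium: spinach $0.0026, tempeh $0.0050, almonds $0.0052, tofu $0.0053, cottage cheese $0.0058.
Take 2 servings of spinach: +910.0 mg potassium for $2.40 (total $2.40, still need 581.0 mg).
Take 1.833 servings of tempeh: +581.0 mg potassium for $2.93 (total $5.33, still need 0.0 mg).
Greedy by cheapest-per-mg is optimal for a single linear constraint, so the minimum cost is $5.33.

$5.33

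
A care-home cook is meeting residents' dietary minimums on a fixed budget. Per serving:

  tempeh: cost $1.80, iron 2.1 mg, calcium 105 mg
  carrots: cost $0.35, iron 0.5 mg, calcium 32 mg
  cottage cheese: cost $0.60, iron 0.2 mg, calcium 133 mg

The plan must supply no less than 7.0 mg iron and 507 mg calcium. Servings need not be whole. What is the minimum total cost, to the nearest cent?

$5.13

A basic optimal solution has at most two foods positive. Try each food alone and each pair with both targets met exactly.
tempeh only: max(7.0/2.1, 507/105) = 4.829 servings → $8.69.
carrots only: max(7.0/0.5, 507/32) = 15.84 servings → $5.55.
cottage cheese only: max(7.0/0.2, 507/133) = 35 servings → $21.00.
tempeh + carrots: the both-tight solution has a negative serving — not a feasible corner.
tempeh + cottage cheese with both tight: 3.212 servings and 1.276 servings → $6.55.
carrots + cottage cheese with both tight: 13.8 servings and 0.4908 servings → $5.13.
So the least-cost plan costs $5.13.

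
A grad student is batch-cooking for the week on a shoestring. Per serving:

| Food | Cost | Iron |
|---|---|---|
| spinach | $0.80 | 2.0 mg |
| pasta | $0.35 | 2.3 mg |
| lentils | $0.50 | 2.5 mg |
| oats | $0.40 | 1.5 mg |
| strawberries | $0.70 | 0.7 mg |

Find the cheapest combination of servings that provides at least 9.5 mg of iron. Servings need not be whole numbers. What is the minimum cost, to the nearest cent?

$1.45

Cost per mg of iron: pasta $0.1522, lentils $0.2000, oats $0.2667, spinach $0.4000, strawberries $1.0000.
With no serving limits, use only pasta: 9.5 mg / 2.3 mg = 4.13 servings × $0.35 = $1.45.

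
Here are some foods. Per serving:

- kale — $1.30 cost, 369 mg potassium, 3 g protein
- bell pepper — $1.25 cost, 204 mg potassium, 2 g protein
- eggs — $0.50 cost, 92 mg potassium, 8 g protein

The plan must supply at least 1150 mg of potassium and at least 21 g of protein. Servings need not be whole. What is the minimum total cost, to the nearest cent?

Two binding constraints pin down two serving amounts, so the optimal mix uses at most two foods. The candidates are each food alone (scaled to the tighter of potassium/protein) and each pair with both constraints tight.
kale only: max(1150/369, 21/3) = 7 servings → $9.10.
bell pepper only: max(1150/204, 21/2) = 10.5 servings → $13.12.
eggs only: max(1150/92, 21/8) = 12.5 servings → $6.25.
kale + bell pepper: the both-tight solution has a negative serving — not a feasible corner.
kale + eggs with both tight: 2.716 servings and 1.607 servings → $4.33.
bell pepper + eggs with both tight: 5.019 servings and 1.37 servings → $6.96.
So the least-cost plan costs $4.33.

$4.33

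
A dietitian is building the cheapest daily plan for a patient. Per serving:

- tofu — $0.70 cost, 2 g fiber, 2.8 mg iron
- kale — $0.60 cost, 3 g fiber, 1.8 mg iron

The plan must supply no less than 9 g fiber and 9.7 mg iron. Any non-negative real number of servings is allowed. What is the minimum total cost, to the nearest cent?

At the optimum either one food covers both requirements or two foods hit both targets exactly; no other combination can be cheaper.
tofu only: max(9/2, 9.7/2.8) = 4.5 servings → $3.15.
kale only: max(9/3, 9.7/1.8) = 5.389 servings → $3.23.
tofu + kale with both tight: 2.688 servings and 1.208 servings → $2.61.
Cheapest feasible corner: $2.61.

$2.61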